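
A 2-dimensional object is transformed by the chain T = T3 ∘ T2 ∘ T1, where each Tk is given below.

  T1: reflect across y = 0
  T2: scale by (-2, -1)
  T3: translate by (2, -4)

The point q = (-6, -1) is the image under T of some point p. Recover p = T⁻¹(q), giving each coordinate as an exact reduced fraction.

p = (4, 3)

T1 = [1 0 0; 0 -1 0; 0 0 1]
T2·T1 = [-2 0 0; 0 1 0; 0 0 1]
T3·…·T1 = [-2 0 2; 0 1 -4; 0 0 1]
det M = -2; M⁻¹ = [-1/2 0 1; 0 1 4; 0 0 1]
M⁻¹ · (-6, -1)ᵀ = (4, 3)ᵀ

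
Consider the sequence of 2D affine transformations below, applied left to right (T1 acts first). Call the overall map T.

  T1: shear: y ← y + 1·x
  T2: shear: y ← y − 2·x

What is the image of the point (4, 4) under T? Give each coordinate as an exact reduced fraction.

T(p) = (4, 0)

T1 shear: y ← y + 1·x: (4, 4) → (4, 8)
T2 shear: y ← y − 2·x: (4, 8) → (4, 0)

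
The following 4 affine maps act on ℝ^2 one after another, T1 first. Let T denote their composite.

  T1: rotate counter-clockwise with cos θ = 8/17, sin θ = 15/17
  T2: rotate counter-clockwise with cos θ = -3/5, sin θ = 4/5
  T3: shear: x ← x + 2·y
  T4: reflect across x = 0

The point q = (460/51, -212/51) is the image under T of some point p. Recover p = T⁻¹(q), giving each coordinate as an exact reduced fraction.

p = (4/3, 4)

T1 = [8/17 -15/17 0; 15/17 8/17 0; 0 0 1]
T2·T1 = [-84/85 13/85 0; -13/85 -84/85 0; 0 0 1]
T3·…·T1 = [-22/17 -31/17 0; -13/85 -84/85 0; 0 0 1]
T4·…·T1 = [22/17 31/17 0; -13/85 -84/85 0; 0 0 1]
det M = -1; M⁻¹ = [84/85 31/17 0; -13/85 -22/17 0; 0 0 1]
M⁻¹ · (460/51, -212/51)ᵀ = (4/3, 4)ᵀ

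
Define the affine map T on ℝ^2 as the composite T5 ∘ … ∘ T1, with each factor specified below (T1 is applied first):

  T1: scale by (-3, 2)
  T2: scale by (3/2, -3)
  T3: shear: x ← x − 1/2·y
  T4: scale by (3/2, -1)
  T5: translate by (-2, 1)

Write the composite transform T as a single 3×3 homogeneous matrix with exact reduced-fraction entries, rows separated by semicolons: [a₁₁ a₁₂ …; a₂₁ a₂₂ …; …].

T1 = [-3 0 0; 0 2 0; 0 0 1]
T2·T1 = [-9/2 0 0; 0 -6 0; 0 0 1]
T3·…·T1 = [-9/2 3 0; 0 -6 0; 0 0 1]
T4·…·T1 = [-27/4 9/2 0; 0 6 0; 0 0 1]
T5·…·T1 = [-27/4 9/2 -2; 0 6 1; 0 0 1]

T = [-27/4 9/2 -2; 0 6 1; 0 0 1]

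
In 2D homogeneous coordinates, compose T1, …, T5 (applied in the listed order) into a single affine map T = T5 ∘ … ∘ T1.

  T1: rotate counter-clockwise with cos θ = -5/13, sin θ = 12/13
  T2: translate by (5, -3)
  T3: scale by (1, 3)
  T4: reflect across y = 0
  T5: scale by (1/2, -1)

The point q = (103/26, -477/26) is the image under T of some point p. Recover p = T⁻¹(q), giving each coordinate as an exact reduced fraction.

T1 = [-5/13 -12/13 0; 12/13 -5/13 0; 0 0 1]
T2·T1 = [-5/13 -12/13 5; 12/13 -5/13 -3; 0 0 1]
T3·…·T1 = [-5/13 -12/13 5; 36/13 -15/13 -9; 0 0 1]
T4·…·T1 = [-5/13 -12/13 5; -36/13 15/13 9; 0 0 1]
T5·…·T1 = [-5/26 -6/13 5/2; 36/13 -15/13 -9; 0 0 1]
det M = 3/2; M⁻¹ = [-10/13 4/13 61/13; -24/13 -5/39 45/13; 0 0 1]
M⁻¹ · (103/26, -477/26)ᵀ = (-4, -3/2)ᵀ

p = (-4, -3/2)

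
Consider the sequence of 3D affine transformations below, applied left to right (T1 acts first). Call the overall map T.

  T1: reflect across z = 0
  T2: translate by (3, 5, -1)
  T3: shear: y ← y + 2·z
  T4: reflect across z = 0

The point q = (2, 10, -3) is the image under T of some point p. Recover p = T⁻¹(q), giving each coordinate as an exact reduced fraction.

p = (-1, -1, -4)

T1 = [1 0 0 0; 0 1 0 0; 0 0 -1 0; 0 0 0 1]
T2·T1 = [1 0 0 3; 0 1 0 5; 0 0 -1 -1; 0 0 0 1]
T3·…·T1 = [1 0 0 3; 0 1 -2 3; 0 0 -1 -1; 0 0 0 1]
T4·…·T1 = [1 0 0 3; 0 1 -2 3; 0 0 1 1; 0 0 0 1]
det M = 1; M⁻¹ = [1 0 0 -3; 0 1 2 -5; 0 0 1 -1; 0 0 0 1]
M⁻¹ · (2, 10, -3)ᵀ = (-1, -1, -4)ᵀ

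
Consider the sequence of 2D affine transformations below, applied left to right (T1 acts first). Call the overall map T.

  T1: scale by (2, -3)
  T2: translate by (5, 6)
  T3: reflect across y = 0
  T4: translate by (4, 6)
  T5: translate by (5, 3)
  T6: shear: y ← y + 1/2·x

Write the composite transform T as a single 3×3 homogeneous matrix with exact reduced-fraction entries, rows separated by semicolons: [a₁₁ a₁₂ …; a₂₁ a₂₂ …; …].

T = [2 0 14; 1 3 10; 0 0 1]

T1 = [2 0 0; 0 -3 0; 0 0 1]
T2·T1 = [2 0 5; 0 -3 6; 0 0 1]
T3·…·T1 = [2 0 5; 0 3 -6; 0 0 1]
T4·…·T1 = [2 0 9; 0 3 0; 0 0 1]
T5·…·T1 = [2 0 14; 0 3 3; 0 0 1]
T6·…·T1 = [2 0 14; 1 3 10; 0 0 1]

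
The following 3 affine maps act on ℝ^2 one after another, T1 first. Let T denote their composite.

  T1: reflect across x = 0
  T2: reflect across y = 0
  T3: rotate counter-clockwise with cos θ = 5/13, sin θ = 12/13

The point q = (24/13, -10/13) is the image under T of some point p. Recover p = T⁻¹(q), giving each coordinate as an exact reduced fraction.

T1 = [-1 0 0; 0 1 0; 0 0 1]
T2·T1 = [-1 0 0; 0 -1 0; 0 0 1]
T3·…·T1 = [-5/13 12/13 0; -12/13 -5/13 0; 0 0 1]
det M = 1; M⁻¹ = [-5/13 -12/13 0; 12/13 -5/13 0; 0 0 1]
M⁻¹ · (24/13, -10/13)ᵀ = (0, 2)ᵀ

p = (0, 2)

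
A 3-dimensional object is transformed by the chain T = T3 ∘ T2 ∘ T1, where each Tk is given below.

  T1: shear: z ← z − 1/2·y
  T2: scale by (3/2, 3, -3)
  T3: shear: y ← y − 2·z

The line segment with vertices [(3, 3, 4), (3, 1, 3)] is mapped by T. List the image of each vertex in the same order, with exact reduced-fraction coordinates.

T1 shear: z ← z − 1/2·y: (3, 3, 4) → (3, 3, 5/2); (3, 1, 3) → (3, 1, 5/2)
T2 scale by (3/2, 3, -3): (3, 3, 5/2) → (9/2, 9, -15/2); (3, 1, 5/2) → (9/2, 3, -15/2)
T3 shear: y ← y − 2·z: (9/2, 9, -15/2) → (9/2, 24, -15/2); (9/2, 3, -15/2) → (9/2, 18, -15/2)

image vertices: (9/2, 24, -15/2), (9/2, 18, -15/2)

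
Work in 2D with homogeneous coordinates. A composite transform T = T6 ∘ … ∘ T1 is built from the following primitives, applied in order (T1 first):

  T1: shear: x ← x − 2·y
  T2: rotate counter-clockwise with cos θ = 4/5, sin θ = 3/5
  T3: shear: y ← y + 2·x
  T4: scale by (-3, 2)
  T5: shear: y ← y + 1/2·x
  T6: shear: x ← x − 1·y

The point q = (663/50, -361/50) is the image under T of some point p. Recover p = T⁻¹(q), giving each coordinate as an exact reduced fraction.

p = (-8/5, 1/3)

T1 = [1 -2 0; 0 1 0; 0 0 1]
T2·T1 = [4/5 -11/5 0; 3/5 -2/5 0; 0 0 1]
T3·…·T1 = [4/5 -11/5 0; 11/5 -24/5 0; 0 0 1]
T4·…·T1 = [-12/5 33/5 0; 22/5 -48/5 0; 0 0 1]
T5·…·T1 = [-12/5 33/5 0; 16/5 -63/10 0; 0 0 1]
T6·…·T1 = [-28/5 129/10 0; 16/5 -63/10 0; 0 0 1]
det M = -6; M⁻¹ = [21/20 43/20 0; 8/15 14/15 0; 0 0 1]
M⁻¹ · (663/50, -361/50)ᵀ = (-8/5, 1/3)ᵀ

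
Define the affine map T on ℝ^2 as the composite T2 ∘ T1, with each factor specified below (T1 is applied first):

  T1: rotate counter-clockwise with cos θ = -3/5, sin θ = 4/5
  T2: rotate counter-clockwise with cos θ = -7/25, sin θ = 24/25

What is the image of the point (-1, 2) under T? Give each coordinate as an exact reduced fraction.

T(p) = (11/5, -2/5)

T1 rotate counter-clockwise with cos θ = -3/5, sin θ = 4/5: (-1, 2) → (-1, -2)
T2 rotate counter-clockwise with cos θ = -7/25, sin θ = 24/25: (-1, -2) → (11/5, -2/5)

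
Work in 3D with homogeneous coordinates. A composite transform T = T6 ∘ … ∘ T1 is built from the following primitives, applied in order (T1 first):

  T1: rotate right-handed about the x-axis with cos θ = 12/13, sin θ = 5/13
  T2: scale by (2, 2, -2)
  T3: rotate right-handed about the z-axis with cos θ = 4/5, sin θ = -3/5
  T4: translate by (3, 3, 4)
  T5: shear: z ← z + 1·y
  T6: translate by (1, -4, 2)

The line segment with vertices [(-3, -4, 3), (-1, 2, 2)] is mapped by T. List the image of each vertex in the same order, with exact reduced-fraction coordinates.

T1 rotate right-handed about the x-axis with cos θ = 12/13, sin θ = 5/13: (-3, -4, 3) → (-3, -63/13, 16/13); (-1, 2, 2) → (-1, 14/13, 34/13)
T2 scale by (2, 2, -2): (-3, -63/13, 16/13) → (-6, -126/13, -32/13); (-1, 14/13, 34/13) → (-2, 28/13, -68/13)
T3 rotate right-handed about the z-axis with cos θ = 4/5, sin θ = -3/5: (-6, -126/13, -32/13) → (-138/13, -54/13, -32/13); (-2, 28/13, -68/13) → (-4/13, 38/13, -68/13)
T4 translate by (3, 3, 4): (-138/13, -54/13, -32/13) → (-99/13, -15/13, 20/13); (-4/13, 38/13, -68/13) → (35/13, 77/13, -16/13)
T5 shear: z ← z + 1·y: (-99/13, -15/13, 20/13) → (-99/13, -15/13, 5/13); (35/13, 77/13, -16/13) → (35/13, 77/13, 61/13)
T6 translate by (1, -4, 2): (-99/13, -15/13, 5/13) → (-86/13, -67/13, 31/13); (35/13, 77/13, 61/13) → (48/13, 25/13, 87/13)

image vertices: (-86/13, -67/13, 31/13), (48/13, 25/13, 87/13)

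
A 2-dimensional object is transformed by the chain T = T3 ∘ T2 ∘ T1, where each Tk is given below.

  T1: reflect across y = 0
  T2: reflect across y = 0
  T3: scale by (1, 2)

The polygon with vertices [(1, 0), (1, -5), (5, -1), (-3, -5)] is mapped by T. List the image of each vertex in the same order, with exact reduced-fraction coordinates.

image vertices: (1, 0), (1, -10), (5, -2), (-3, -10)

T1 reflect across y = 0: (1, 0) → (1, 0); (1, -5) → (1, 5); (5, -1) → (5, 1); (-3, -5) → (-3, 5)
T2 reflect across y = 0: (1, 0) → (1, 0); (1, 5) → (1, -5); (5, 1) → (5, -1); (-3, 5) → (-3, -5)
T3 scale by (1, 2): (1, 0) → (1, 0); (1, -5) → (1, -10); (5, -1) → (5, -2); (-3, -5) → (-3, -10)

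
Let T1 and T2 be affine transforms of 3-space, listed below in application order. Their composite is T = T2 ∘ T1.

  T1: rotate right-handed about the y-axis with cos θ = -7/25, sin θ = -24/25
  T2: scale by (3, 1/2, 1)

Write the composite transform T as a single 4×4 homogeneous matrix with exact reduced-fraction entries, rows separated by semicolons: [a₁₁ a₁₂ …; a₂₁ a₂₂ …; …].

T = [-21/25 0 -72/25 0; 0 1/2 0 0; 24/25 0 -7/25 0; 0 0 0 1]

T1 = [-7/25 0 -24/25 0; 0 1 0 0; 24/25 0 -7/25 0; 0 0 0 1]
T2·T1 = [-21/25 0 -72/25 0; 0 1/2 0 0; 24/25 0 -7/25 0; 0 0 0 1]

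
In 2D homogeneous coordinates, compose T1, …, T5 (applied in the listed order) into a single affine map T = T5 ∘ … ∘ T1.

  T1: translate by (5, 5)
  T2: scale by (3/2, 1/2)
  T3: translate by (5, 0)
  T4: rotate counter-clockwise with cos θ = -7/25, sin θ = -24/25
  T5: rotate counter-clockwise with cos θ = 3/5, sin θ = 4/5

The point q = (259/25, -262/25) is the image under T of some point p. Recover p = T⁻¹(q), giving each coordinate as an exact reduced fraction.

T1 = [1 0 5; 0 1 5; 0 0 1]
T2·T1 = [3/2 0 15/2; 0 1/2 5/2; 0 0 1]
T3·…·T1 = [3/2 0 25/2; 0 1/2 5/2; 0 0 1]
T4·…·T1 = [-21/50 12/25 -11/10; -36/25 -7/50 -127/10; 0 0 1]
T5·…·T1 = [9/10 2/5 19/2; -6/5 3/10 -17/2; 0 0 1]
det M = 3/4; M⁻¹ = [2/5 -8/15 -25/3; 8/5 6/5 -5; 0 0 1]
M⁻¹ · (259/25, -262/25)ᵀ = (7/5, -1)ᵀ

p = (7/5, -1)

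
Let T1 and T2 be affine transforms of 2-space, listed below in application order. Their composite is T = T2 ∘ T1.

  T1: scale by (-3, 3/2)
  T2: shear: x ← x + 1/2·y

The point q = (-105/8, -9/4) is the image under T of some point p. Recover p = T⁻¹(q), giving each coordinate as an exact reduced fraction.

p = (4, -3/2)

T1 = [-3 0 0; 0 3/2 0; 0 0 1]
T2·T1 = [-3 3/4 0; 0 3/2 0; 0 0 1]
det M = -9/2; M⁻¹ = [-1/3 1/6 0; 0 2/3 0; 0 0 1]
M⁻¹ · (-105/8, -9/4)ᵀ = (4, -3/2)ᵀ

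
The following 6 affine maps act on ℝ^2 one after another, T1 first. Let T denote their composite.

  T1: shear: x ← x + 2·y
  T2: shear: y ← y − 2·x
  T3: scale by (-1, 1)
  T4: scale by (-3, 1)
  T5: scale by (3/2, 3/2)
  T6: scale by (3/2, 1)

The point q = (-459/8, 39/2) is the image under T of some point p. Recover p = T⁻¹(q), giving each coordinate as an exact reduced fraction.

T1 = [1 2 0; 0 1 0; 0 0 1]
T2·T1 = [1 2 0; -2 -3 0; 0 0 1]
T3·…·T1 = [-1 -2 0; -2 -3 0; 0 0 1]
T4·…·T1 = [3 6 0; -2 -3 0; 0 0 1]
T5·…·T1 = [9/2 9 0; -3 -9/2 0; 0 0 1]
T6·…·T1 = [27/4 27/2 0; -3 -9/2 0; 0 0 1]
det M = 81/8; M⁻¹ = [-4/9 -4/3 0; 8/27 2/3 0; 0 0 1]
M⁻¹ · (-459/8, 39/2)ᵀ = (-1/2, -4)ᵀ

p = (-1/2, -4)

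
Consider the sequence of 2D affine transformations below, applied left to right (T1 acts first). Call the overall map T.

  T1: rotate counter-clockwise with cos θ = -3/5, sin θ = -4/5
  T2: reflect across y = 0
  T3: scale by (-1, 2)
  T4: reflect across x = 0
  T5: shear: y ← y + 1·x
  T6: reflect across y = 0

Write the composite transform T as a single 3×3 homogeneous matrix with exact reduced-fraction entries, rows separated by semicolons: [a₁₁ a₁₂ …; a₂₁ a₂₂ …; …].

T = [-3/5 4/5 0; -1 -2 0; 0 0 1]

T1 = [-3/5 4/5 0; -4/5 -3/5 0; 0 0 1]
T2·T1 = [-3/5 4/5 0; 4/5 3/5 0; 0 0 1]
T3·…·T1 = [3/5 -4/5 0; 8/5 6/5 0; 0 0 1]
T4·…·T1 = [-3/5 4/5 0; 8/5 6/5 0; 0 0 1]
T5·…·T1 = [-3/5 4/5 0; 1 2 0; 0 0 1]
T6·…·T1 = [-3/5 4/5 0; -1 -2 0; 0 0 1]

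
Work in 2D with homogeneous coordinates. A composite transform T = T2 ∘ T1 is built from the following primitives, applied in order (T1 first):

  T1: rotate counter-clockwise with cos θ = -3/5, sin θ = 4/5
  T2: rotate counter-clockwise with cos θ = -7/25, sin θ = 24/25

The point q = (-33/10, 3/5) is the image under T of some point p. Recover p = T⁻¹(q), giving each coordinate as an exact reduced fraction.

p = (3/2, -3)

T1 = [-3/5 -4/5 0; 4/5 -3/5 0; 0 0 1]
T2·T1 = [-3/5 4/5 0; -4/5 -3/5 0; 0 0 1]
det M = 1; M⁻¹ = [-3/5 -4/5 0; 4/5 -3/5 0; 0 0 1]
M⁻¹ · (-33/10, 3/5)ᵀ = (3/2, -3)ᵀ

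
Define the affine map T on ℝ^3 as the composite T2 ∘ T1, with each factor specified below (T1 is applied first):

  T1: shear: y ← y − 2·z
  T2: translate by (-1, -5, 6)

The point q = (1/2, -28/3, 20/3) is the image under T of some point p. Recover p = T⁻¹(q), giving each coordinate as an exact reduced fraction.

p = (3/2, -3, 2/3)

T1 = [1 0 0 0; 0 1 -2 0; 0 0 1 0; 0 0 0 1]
T2·T1 = [1 0 0 -1; 0 1 -2 -5; 0 0 1 6; 0 0 0 1]
det M = 1; M⁻¹ = [1 0 0 1; 0 1 2 -7; 0 0 1 -6; 0 0 0 1]
M⁻¹ · (1/2, -28/3, 20/3)ᵀ = (3/2, -3, 2/3)ᵀ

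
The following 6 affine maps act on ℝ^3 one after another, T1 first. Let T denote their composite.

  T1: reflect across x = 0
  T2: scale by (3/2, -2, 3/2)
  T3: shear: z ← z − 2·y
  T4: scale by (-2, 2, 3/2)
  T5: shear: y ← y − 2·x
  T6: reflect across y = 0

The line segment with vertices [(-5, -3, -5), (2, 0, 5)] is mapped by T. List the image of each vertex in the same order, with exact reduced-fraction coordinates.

T1 reflect across x = 0: (-5, -3, -5) → (5, -3, -5); (2, 0, 5) → (-2, 0, 5)
T2 scale by (3/2, -2, 3/2): (5, -3, -5) → (15/2, 6, -15/2); (-2, 0, 5) → (-3, 0, 15/2)
T3 shear: z ← z − 2·y: (15/2, 6, -15/2) → (15/2, 6, -39/2); (-3, 0, 15/2) → (-3, 0, 15/2)
T4 scale by (-2, 2, 3/2): (15/2, 6, -39/2) → (-15, 12, -117/4); (-3, 0, 15/2) → (6, 0, 45/4)
T5 shear: y ← y − 2·x: (-15, 12, -117/4) → (-15, 42, -117/4); (6, 0, 45/4) → (6, -12, 45/4)
T6 reflect across y = 0: (-15, 42, -117/4) → (-15, -42, -117/4); (6, -12, 45/4) → (6, 12, 45/4)

image vertices: (-15, -42, -117/4), (6, 12, 45/4)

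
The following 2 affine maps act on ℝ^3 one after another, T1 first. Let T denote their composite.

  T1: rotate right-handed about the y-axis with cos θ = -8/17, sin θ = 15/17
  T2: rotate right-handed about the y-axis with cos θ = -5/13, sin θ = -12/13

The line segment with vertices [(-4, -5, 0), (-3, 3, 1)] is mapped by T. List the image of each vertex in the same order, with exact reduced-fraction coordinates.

image vertices: (-880/221, -5, 84/221), (-639/221, 3, 283/221)

T1 rotate right-handed about the y-axis with cos θ = -8/17, sin θ = 15/17: (-4, -5, 0) → (32/17, -5, 60/17); (-3, 3, 1) → (39/17, 3, 37/17)
T2 rotate right-handed about the y-axis with cos θ = -5/13, sin θ = -12/13: (32/17, -5, 60/17) → (-880/221, -5, 84/221); (39/17, 3, 37/17) → (-639/221, 3, 283/221)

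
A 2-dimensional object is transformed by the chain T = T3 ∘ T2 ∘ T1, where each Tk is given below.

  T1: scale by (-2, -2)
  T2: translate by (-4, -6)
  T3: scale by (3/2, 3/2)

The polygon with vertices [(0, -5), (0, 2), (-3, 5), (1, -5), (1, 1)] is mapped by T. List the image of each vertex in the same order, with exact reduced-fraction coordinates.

image vertices: (-6, 6), (-6, -15), (3, -24), (-9, 6), (-9, -12)

T1 scale by (-2, -2): (0, -5) → (0, 10); (0, 2) → (0, -4); (-3, 5) → (6, -10); (1, -5) → (-2, 10); (1, 1) → (-2, -2)
T2 translate by (-4, -6): (0, 10) → (-4, 4); (0, -4) → (-4, -10); (6, -10) → (2, -16); (-2, 10) → (-6, 4); (-2, -2) → (-6, -8)
T3 scale by (3/2, 3/2): (-4, 4) → (-6, 6); (-4, -10) → (-6, -15); (2, -16) → (3, -24); (-6, 4) → (-9, 6); (-6, -8) → (-9, -12)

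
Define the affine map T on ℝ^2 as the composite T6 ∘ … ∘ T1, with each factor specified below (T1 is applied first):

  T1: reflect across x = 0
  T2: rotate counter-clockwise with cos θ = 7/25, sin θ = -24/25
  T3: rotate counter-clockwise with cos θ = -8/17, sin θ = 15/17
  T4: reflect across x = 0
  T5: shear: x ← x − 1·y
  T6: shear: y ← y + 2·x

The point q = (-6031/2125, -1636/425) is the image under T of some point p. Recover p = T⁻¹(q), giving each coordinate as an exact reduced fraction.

p = (-2, 3/5)

T1 = [-1 0 0; 0 1 0; 0 0 1]
T2·T1 = [-7/25 24/25 0; 24/25 7/25 0; 0 0 1]
T3·…·T1 = [-304/425 -297/425 0; -297/425 304/425 0; 0 0 1]
T4·…·T1 = [304/425 297/425 0; -297/425 304/425 0; 0 0 1]
T5·…·T1 = [601/425 -7/425 0; -297/425 304/425 0; 0 0 1]
T6·…·T1 = [601/425 -7/425 0; 181/85 58/85 0; 0 0 1]
det M = 1; M⁻¹ = [58/85 7/425 0; -181/85 601/425 0; 0 0 1]
M⁻¹ · (-6031/2125, -1636/425)ᵀ = (-2, 3/5)ᵀ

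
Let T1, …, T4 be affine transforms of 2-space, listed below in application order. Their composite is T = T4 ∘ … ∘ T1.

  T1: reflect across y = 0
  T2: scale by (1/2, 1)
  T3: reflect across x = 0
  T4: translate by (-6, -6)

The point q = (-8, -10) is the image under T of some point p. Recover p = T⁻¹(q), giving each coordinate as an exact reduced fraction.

T1 = [1 0 0; 0 -1 0; 0 0 1]
T2·T1 = [1/2 0 0; 0 -1 0; 0 0 1]
T3·…·T1 = [-1/2 0 0; 0 -1 0; 0 0 1]
T4·…·T1 = [-1/2 0 -6; 0 -1 -6; 0 0 1]
det M = 1/2; M⁻¹ = [-2 0 -12; 0 -1 -6; 0 0 1]
M⁻¹ · (-8, -10)ᵀ = (4, 4)ᵀ

p = (4, 4)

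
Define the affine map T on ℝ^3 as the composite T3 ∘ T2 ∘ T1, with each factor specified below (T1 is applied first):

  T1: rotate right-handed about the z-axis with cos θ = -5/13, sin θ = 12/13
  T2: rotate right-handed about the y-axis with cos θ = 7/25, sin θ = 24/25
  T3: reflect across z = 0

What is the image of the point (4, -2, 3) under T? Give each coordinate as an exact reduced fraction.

T1 rotate right-handed about the z-axis with cos θ = -5/13, sin θ = 12/13: (4, -2, 3) → (4/13, 58/13, 3)
T2 rotate right-handed about the y-axis with cos θ = 7/25, sin θ = 24/25: (4/13, 58/13, 3) → (964/325, 58/13, 177/325)
T3 reflect across z = 0: (964/325, 58/13, 177/325) → (964/325, 58/13, -177/325)

T(p) = (964/325, 58/13, -177/325)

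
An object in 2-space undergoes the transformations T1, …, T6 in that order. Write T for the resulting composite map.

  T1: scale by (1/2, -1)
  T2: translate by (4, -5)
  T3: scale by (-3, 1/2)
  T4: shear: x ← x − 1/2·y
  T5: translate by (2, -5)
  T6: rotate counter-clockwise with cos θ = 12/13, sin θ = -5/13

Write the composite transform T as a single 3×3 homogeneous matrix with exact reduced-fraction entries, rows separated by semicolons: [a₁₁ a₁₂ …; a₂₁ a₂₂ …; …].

T1 = [1/2 0 0; 0 -1 0; 0 0 1]
T2·T1 = [1/2 0 4; 0 -1 -5; 0 0 1]
T3·…·T1 = [-3/2 0 -12; 0 -1/2 -5/2; 0 0 1]
T4·…·T1 = [-3/2 1/4 -43/4; 0 -1/2 -5/2; 0 0 1]
T5·…·T1 = [-3/2 1/4 -35/4; 0 -1/2 -15/2; 0 0 1]
T6·…·T1 = [-18/13 1/26 -285/26; 15/26 -29/52 -185/52; 0 0 1]

T = [-18/13 1/26 -285/26; 15/26 -29/52 -185/52; 0 0 1]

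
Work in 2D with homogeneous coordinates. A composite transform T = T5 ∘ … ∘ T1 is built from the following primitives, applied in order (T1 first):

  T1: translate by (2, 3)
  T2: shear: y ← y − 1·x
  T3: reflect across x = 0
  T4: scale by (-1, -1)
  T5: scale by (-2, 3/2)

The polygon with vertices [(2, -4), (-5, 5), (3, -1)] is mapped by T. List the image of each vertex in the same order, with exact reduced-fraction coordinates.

image vertices: (-8, 15/2), (6, -33/2), (-10, 9/2)

T1 translate by (2, 3): (2, -4) → (4, -1); (-5, 5) → (-3, 8); (3, -1) → (5, 2)
T2 shear: y ← y − 1·x: (4, -1) → (4, -5); (-3, 8) → (-3, 11); (5, 2) → (5, -3)
T3 reflect across x = 0: (4, -5) → (-4, -5); (-3, 11) → (3, 11); (5, -3) → (-5, -3)
T4 scale by (-1, -1): (-4, -5) → (4, 5); (3, 11) → (-3, -11); (-5, -3) → (5, 3)
T5 scale by (-2, 3/2): (4, 5) → (-8, 15/2); (-3, -11) → (6, -33/2); (5, 3) → (-10, 9/2)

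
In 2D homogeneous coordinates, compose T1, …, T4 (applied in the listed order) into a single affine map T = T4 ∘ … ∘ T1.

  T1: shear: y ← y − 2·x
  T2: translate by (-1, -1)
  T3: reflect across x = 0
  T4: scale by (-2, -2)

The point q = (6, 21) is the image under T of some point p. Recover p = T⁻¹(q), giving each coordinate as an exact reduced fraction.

p = (4, -3/2)

T1 = [1 0 0; -2 1 0; 0 0 1]
T2·T1 = [1 0 -1; -2 1 -1; 0 0 1]
T3·…·T1 = [-1 0 1; -2 1 -1; 0 0 1]
T4·…·T1 = [2 0 -2; 4 -2 2; 0 0 1]
det M = -4; M⁻¹ = [1/2 0 1; 1 -1/2 3; 0 0 1]
M⁻¹ · (6, 21)ᵀ = (4, -3/2)ᵀ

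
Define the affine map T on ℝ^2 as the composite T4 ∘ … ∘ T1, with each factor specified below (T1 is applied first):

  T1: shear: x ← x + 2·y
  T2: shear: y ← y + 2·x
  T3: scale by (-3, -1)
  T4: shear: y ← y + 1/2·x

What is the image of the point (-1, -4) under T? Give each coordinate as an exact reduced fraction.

T1 shear: x ← x + 2·y: (-1, -4) → (-9, -4)
T2 shear: y ← y + 2·x: (-9, -4) → (-9, -22)
T3 scale by (-3, -1): (-9, -22) → (27, 22)
T4 shear: y ← y + 1/2·x: (27, 22) → (27, 71/2)

T(p) = (27, 71/2)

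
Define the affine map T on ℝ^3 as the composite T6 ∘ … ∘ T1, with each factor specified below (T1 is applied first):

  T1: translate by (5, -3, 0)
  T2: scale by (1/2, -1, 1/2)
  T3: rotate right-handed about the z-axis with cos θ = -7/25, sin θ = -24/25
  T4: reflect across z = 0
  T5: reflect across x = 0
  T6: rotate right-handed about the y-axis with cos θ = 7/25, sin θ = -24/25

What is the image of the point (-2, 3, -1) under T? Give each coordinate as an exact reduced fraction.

T(p) = (-453/1250, -36/25, 679/1250)

T1 translate by (5, -3, 0): (-2, 3, -1) → (3, 0, -1)
T2 scale by (1/2, -1, 1/2): (3, 0, -1) → (3/2, 0, -1/2)
T3 rotate right-handed about the z-axis with cos θ = -7/25, sin θ = -24/25: (3/2, 0, -1/2) → (-21/50, -36/25, -1/2)
T4 reflect across z = 0: (-21/50, -36/25, -1/2) → (-21/50, -36/25, 1/2)
T5 reflect across x = 0: (-21/50, -36/25, 1/2) → (21/50, -36/25, 1/2)
T6 rotate right-handed about the y-axis with cos θ = 7/25, sin θ = -24/25: (21/50, -36/25, 1/2) → (-453/1250, -36/25, 679/1250)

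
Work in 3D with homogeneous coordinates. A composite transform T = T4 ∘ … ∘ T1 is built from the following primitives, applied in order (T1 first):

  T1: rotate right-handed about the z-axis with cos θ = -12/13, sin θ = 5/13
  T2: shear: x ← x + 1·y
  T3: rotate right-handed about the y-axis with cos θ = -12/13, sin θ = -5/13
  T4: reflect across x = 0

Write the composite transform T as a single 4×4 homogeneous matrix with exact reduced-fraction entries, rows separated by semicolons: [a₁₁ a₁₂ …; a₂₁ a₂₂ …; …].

T = [-84/169 -204/169 5/13 0; 5/13 -12/13 0 0; -35/169 -85/169 -12/13 0; 0 0 0 1]

T1 = [-12/13 -5/13 0 0; 5/13 -12/13 0 0; 0 0 1 0; 0 0 0 1]
T2·T1 = [-7/13 -17/13 0 0; 5/13 -12/13 0 0; 0 0 1 0; 0 0 0 1]
T3·…·T1 = [84/169 204/169 -5/13 0; 5/13 -12/13 0 0; -35/169 -85/169 -12/13 0; 0 0 0 1]
T4·…·T1 = [-84/169 -204/169 5/13 0; 5/13 -12/13 0 0; -35/169 -85/169 -12/13 0; 0 0 0 1]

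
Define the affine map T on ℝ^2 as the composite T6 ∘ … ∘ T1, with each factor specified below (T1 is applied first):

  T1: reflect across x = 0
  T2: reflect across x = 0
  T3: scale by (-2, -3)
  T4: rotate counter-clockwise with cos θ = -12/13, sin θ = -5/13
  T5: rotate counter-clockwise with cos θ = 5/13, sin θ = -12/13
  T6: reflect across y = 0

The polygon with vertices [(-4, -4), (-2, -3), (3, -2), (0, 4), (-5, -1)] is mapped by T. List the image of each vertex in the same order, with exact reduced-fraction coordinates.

image vertices: (-2388/169, 488/169), (-1551/169, 604/169), (6/169, 1434/169), (1428/169, -1440/169), (-1557/169, -830/169)

T1 reflect across x = 0: (-4, -4) → (4, -4); (-2, -3) → (2, -3); (3, -2) → (-3, -2); (0, 4) → (0, 4); (-5, -1) → (5, -1)
T2 reflect across x = 0: (4, -4) → (-4, -4); (2, -3) → (-2, -3); (-3, -2) → (3, -2); (0, 4) → (0, 4); (5, -1) → (-5, -1)
T3 scale by (-2, -3): (-4, -4) → (8, 12); (-2, -3) → (4, 9); (3, -2) → (-6, 6); (0, 4) → (0, -12); (-5, -1) → (10, 3)
T4 rotate counter-clockwise with cos θ = -12/13, sin θ = -5/13: (8, 12) → (-36/13, -184/13); (4, 9) → (-3/13, -128/13); (-6, 6) → (102/13, -42/13); (0, -12) → (-60/13, 144/13); (10, 3) → (-105/13, -86/13)
T5 rotate counter-clockwise with cos θ = 5/13, sin θ = -12/13: (-36/13, -184/13) → (-2388/169, -488/169); (-3/13, -128/13) → (-1551/169, -604/169); (102/13, -42/13) → (6/169, -1434/169); (-60/13, 144/13) → (1428/169, 1440/169); (-105/13, -86/13) → (-1557/169, 830/169)
T6 reflect across y = 0: (-2388/169, -488/169) → (-2388/169, 488/169); (-1551/169, -604/169) → (-1551/169, 604/169); (6/169, -1434/169) → (6/169, 1434/169); (1428/169, 1440/169) → (1428/169, -1440/169); (-1557/169, 830/169) → (-1557/169, -830/169)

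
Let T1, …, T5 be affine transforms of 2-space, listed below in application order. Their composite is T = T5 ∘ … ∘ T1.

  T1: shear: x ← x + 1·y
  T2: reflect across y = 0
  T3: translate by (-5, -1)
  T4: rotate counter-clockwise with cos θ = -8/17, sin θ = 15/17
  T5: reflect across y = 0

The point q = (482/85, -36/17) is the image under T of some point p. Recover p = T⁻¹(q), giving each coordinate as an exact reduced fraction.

p = (-4/5, 5)

T1 = [1 1 0; 0 1 0; 0 0 1]
T2·T1 = [1 1 0; 0 -1 0; 0 0 1]
T3·…·T1 = [1 1 -5; 0 -1 -1; 0 0 1]
T4·…·T1 = [-8/17 7/17 55/17; 15/17 23/17 -67/17; 0 0 1]
T5·…·T1 = [-8/17 7/17 55/17; -15/17 -23/17 67/17; 0 0 1]
det M = 1; M⁻¹ = [-23/17 -7/17 6; 15/17 -8/17 -1; 0 0 1]
M⁻¹ · (482/85, -36/17)ᵀ = (-4/5, 5)ᵀ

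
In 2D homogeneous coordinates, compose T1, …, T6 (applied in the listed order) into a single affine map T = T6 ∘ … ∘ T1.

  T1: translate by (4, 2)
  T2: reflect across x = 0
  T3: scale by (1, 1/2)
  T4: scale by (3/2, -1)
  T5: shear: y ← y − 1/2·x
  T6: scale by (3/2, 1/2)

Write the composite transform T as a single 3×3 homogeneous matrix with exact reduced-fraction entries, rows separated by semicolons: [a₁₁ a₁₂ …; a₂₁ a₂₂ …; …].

T = [-9/4 0 -9; 3/8 -1/4 1; 0 0 1]

T1 = [1 0 4; 0 1 2; 0 0 1]
T2·T1 = [-1 0 -4; 0 1 2; 0 0 1]
T3·…·T1 = [-1 0 -4; 0 1/2 1; 0 0 1]
T4·…·T1 = [-3/2 0 -6; 0 -1/2 -1; 0 0 1]
T5·…·T1 = [-3/2 0 -6; 3/4 -1/2 2; 0 0 1]
T6·…·T1 = [-9/4 0 -9; 3/8 -1/4 1; 0 0 1]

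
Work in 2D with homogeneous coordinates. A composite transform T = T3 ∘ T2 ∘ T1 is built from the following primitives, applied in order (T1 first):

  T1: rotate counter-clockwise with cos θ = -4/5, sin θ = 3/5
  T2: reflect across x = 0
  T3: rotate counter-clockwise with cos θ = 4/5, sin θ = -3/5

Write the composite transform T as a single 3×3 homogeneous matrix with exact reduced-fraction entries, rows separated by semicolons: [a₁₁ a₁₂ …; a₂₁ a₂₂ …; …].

T1 = [-4/5 -3/5 0; 3/5 -4/5 0; 0 0 1]
T2·T1 = [4/5 3/5 0; 3/5 -4/5 0; 0 0 1]
T3·…·T1 = [1 0 0; 0 -1 0; 0 0 1]

T = [1 0 0; 0 -1 0; 0 0 1]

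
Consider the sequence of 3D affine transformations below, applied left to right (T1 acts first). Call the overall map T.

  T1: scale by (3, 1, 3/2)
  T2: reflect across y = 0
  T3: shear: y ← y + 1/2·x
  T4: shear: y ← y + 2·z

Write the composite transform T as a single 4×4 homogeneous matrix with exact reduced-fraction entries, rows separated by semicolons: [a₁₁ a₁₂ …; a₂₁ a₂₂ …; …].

T1 = [3 0 0 0; 0 1 0 0; 0 0 3/2 0; 0 0 0 1]
T2·T1 = [3 0 0 0; 0 -1 0 0; 0 0 3/2 0; 0 0 0 1]
T3·…·T1 = [3 0 0 0; 3/2 -1 0 0; 0 0 3/2 0; 0 0 0 1]
T4·…·T1 = [3 0 0 0; 3/2 -1 3 0; 0 0 3/2 0; 0 0 0 1]

T = [3 0 0 0; 3/2 -1 3 0; 0 0 3/2 0; 0 0 0 1]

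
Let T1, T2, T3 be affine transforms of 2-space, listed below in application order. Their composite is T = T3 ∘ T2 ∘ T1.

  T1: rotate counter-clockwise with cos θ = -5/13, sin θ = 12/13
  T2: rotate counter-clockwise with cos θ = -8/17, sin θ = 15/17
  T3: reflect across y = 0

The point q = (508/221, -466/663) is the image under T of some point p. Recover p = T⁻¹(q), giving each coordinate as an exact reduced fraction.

T1 = [-5/13 -12/13 0; 12/13 -5/13 0; 0 0 1]
T2·T1 = [-140/221 171/221 0; -171/221 -140/221 0; 0 0 1]
T3·…·T1 = [-140/221 171/221 0; 171/221 140/221 0; 0 0 1]
det M = -1; M⁻¹ = [-140/221 171/221 0; 171/221 140/221 0; 0 0 1]
M⁻¹ · (508/221, -466/663)ᵀ = (-2, 4/3)ᵀ

p = (-2, 4/3)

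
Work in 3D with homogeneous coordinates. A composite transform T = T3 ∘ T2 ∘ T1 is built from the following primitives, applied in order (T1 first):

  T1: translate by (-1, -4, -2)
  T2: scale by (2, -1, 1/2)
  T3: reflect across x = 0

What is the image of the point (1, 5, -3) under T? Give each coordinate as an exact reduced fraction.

T1 translate by (-1, -4, -2): (1, 5, -3) → (0, 1, -5)
T2 scale by (2, -1, 1/2): (0, 1, -5) → (0, -1, -5/2)
T3 reflect across x = 0: (0, -1, -5/2) → (0, -1, -5/2)

T(p) = (0, -1, -5/2)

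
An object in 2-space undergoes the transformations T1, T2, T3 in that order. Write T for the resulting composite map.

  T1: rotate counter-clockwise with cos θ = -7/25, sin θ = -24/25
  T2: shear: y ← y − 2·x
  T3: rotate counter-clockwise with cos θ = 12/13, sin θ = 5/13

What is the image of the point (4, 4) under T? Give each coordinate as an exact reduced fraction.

T1 rotate counter-clockwise with cos θ = -7/25, sin θ = -24/25: (4, 4) → (68/25, -124/25)
T2 shear: y ← y − 2·x: (68/25, -124/25) → (68/25, -52/5)
T3 rotate counter-clockwise with cos θ = 12/13, sin θ = 5/13: (68/25, -52/5) → (2116/325, -556/65)

T(p) = (2116/325, -556/65)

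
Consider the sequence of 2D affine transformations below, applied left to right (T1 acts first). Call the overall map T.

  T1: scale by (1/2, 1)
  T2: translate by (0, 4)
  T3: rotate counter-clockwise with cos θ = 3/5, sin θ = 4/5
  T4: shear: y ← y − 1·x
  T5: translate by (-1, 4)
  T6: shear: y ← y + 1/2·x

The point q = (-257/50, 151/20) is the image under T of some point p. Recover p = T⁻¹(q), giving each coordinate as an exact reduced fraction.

p = (-9/5, 1/2)

T1 = [1/2 0 0; 0 1 0; 0 0 1]
T2·T1 = [1/2 0 0; 0 1 4; 0 0 1]
T3·…·T1 = [3/10 -4/5 -16/5; 2/5 3/5 12/5; 0 0 1]
T4·…·T1 = [3/10 -4/5 -16/5; 1/10 7/5 28/5; 0 0 1]
T5·…·T1 = [3/10 -4/5 -21/5; 1/10 7/5 48/5; 0 0 1]
T6·…·T1 = [3/10 -4/5 -21/5; 1/4 1 15/2; 0 0 1]
det M = 1/2; M⁻¹ = [2 8/5 -18/5; -1/2 3/5 -33/5; 0 0 1]
M⁻¹ · (-257/50, 151/20)ᵀ = (-9/5, 1/2)ᵀ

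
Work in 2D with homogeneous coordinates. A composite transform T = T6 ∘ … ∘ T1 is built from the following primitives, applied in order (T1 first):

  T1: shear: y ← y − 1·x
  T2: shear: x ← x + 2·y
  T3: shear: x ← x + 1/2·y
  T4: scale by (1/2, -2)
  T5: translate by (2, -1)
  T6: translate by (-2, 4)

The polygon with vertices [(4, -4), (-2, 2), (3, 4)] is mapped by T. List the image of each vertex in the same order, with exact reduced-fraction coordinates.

image vertices: (-8, 19), (4, -5), (11/4, 1)

T1 shear: y ← y − 1·x: (4, -4) → (4, -8); (-2, 2) → (-2, 4); (3, 4) → (3, 1)
T2 shear: x ← x + 2·y: (4, -8) → (-12, -8); (-2, 4) → (6, 4); (3, 1) → (5, 1)
T3 shear: x ← x + 1/2·y: (-12, -8) → (-16, -8); (6, 4) → (8, 4); (5, 1) → (11/2, 1)
T4 scale by (1/2, -2): (-16, -8) → (-8, 16); (8, 4) → (4, -8); (11/2, 1) → (11/4, -2)
T5 translate by (2, -1): (-8, 16) → (-6, 15); (4, -8) → (6, -9); (11/4, -2) → (19/4, -3)
T6 translate by (-2, 4): (-6, 15) → (-8, 19); (6, -9) → (4, -5); (19/4, -3) → (11/4, 1)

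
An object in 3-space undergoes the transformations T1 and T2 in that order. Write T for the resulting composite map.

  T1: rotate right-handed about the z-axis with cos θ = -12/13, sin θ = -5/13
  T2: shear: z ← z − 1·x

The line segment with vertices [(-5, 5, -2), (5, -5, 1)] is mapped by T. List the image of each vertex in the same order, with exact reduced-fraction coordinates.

image vertices: (85/13, -35/13, -111/13), (-85/13, 35/13, 98/13)

T1 rotate right-handed about the z-axis with cos θ = -12/13, sin θ = -5/13: (-5, 5, -2) → (85/13, -35/13, -2); (5, -5, 1) → (-85/13, 35/13, 1)
T2 shear: z ← z − 1·x: (85/13, -35/13, -2) → (85/13, -35/13, -111/13); (-85/13, 35/13, 1) → (-85/13, 35/13, 98/13)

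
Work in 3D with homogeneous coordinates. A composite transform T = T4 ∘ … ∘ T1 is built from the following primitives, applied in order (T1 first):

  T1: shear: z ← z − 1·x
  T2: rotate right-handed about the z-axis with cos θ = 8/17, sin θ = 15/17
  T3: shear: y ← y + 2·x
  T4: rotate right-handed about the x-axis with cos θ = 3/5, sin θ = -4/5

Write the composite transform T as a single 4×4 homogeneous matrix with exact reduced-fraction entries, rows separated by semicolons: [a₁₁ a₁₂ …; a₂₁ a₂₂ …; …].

T1 = [1 0 0 0; 0 1 0 0; -1 0 1 0; 0 0 0 1]
T2·T1 = [8/17 -15/17 0 0; 15/17 8/17 0 0; -1 0 1 0; 0 0 0 1]
T3·…·T1 = [8/17 -15/17 0 0; 31/17 -22/17 0 0; -1 0 1 0; 0 0 0 1]
T4·…·T1 = [8/17 -15/17 0 0; 5/17 -66/85 4/5 0; -35/17 88/85 3/5 0; 0 0 0 1]

T = [8/17 -15/17 0 0; 5/17 -66/85 4/5 0; -35/17 88/85 3/5 0; 0 0 0 1]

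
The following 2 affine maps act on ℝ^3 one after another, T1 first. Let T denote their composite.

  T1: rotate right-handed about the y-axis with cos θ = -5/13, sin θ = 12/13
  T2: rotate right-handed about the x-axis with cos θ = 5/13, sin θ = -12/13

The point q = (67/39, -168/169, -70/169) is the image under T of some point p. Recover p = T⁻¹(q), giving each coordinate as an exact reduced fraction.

T1 = [-5/13 0 12/13 0; 0 1 0 0; -12/13 0 -5/13 0; 0 0 0 1]
T2·T1 = [-5/13 0 12/13 0; -144/169 5/13 -60/169 0; -60/169 -12/13 -25/169 0; 0 0 0 1]
det M = 1; M⁻¹ = [-5/13 -144/169 -60/169 0; 0 5/13 -12/13 0; 12/13 -60/169 -25/169 0; 0 0 0 1]
M⁻¹ · (67/39, -168/169, -70/169)ᵀ = (1/3, 0, 2)ᵀ

p = (1/3, 0, 2)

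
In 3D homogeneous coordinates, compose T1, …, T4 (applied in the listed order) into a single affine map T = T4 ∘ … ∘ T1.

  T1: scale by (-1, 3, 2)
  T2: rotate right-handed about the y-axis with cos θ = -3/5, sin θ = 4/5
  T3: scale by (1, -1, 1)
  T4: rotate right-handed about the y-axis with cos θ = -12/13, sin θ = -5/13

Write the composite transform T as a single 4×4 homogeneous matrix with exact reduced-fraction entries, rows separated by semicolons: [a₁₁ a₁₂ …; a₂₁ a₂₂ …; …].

T = [-56/65 0 -66/65 0; 0 -3 0 0; -33/65 0 112/65 0; 0 0 0 1]

T1 = [-1 0 0 0; 0 3 0 0; 0 0 2 0; 0 0 0 1]
T2·T1 = [3/5 0 8/5 0; 0 3 0 0; 4/5 0 -6/5 0; 0 0 0 1]
T3·…·T1 = [3/5 0 8/5 0; 0 -3 0 0; 4/5 0 -6/5 0; 0 0 0 1]
T4·…·T1 = [-56/65 0 -66/65 0; 0 -3 0 0; -33/65 0 112/65 0; 0 0 0 1]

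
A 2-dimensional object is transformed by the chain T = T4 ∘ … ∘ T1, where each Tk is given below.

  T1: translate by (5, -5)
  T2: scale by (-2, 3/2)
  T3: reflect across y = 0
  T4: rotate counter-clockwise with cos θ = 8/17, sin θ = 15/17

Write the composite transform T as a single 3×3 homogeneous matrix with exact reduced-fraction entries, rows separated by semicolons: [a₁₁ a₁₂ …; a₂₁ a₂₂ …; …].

T = [-16/17 45/34 -385/34; -30/17 -12/17 -90/17; 0 0 1]

T1 = [1 0 5; 0 1 -5; 0 0 1]
T2·T1 = [-2 0 -10; 0 3/2 -15/2; 0 0 1]
T3·…·T1 = [-2 0 -10; 0 -3/2 15/2; 0 0 1]
T4·…·T1 = [-16/17 45/34 -385/34; -30/17 -12/17 -90/17; 0 0 1]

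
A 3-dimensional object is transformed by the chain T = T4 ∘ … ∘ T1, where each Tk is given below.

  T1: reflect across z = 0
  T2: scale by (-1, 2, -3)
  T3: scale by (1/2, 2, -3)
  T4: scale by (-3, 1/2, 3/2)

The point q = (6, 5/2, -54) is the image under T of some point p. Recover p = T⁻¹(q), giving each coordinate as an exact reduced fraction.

T1 = [1 0 0 0; 0 1 0 0; 0 0 -1 0; 0 0 0 1]
T2·T1 = [-1 0 0 0; 0 2 0 0; 0 0 3 0; 0 0 0 1]
T3·…·T1 = [-1/2 0 0 0; 0 4 0 0; 0 0 -9 0; 0 0 0 1]
T4·…·T1 = [3/2 0 0 0; 0 2 0 0; 0 0 -27/2 0; 0 0 0 1]
det M = -81/2; M⁻¹ = [2/3 0 0 0; 0 1/2 0 0; 0 0 -2/27 0; 0 0 0 1]
M⁻¹ · (6, 5/2, -54)ᵀ = (4, 5/4, 4)ᵀ

p = (4, 5/4, 4)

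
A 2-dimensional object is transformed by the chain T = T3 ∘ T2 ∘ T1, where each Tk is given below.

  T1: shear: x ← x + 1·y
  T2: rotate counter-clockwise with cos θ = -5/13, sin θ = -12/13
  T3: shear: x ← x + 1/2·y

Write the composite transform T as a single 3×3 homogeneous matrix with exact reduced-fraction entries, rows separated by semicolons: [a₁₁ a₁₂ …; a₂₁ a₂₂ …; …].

T = [-11/13 -3/26 0; -12/13 -17/13 0; 0 0 1]

T1 = [1 1 0; 0 1 0; 0 0 1]
T2·T1 = [-5/13 7/13 0; -12/13 -17/13 0; 0 0 1]
T3·…·T1 = [-11/13 -3/26 0; -12/13 -17/13 0; 0 0 1]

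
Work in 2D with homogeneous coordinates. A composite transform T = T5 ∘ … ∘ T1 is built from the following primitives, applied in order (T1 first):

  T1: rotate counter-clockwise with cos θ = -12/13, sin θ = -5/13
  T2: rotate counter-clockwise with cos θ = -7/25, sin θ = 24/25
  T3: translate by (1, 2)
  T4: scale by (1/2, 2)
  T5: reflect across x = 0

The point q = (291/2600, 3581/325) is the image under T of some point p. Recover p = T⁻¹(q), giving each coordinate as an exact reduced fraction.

p = (-7/2, 5/4)

T1 = [-12/13 5/13 0; -5/13 -12/13 0; 0 0 1]
T2·T1 = [204/325 253/325 0; -253/325 204/325 0; 0 0 1]
T3·…·T1 = [204/325 253/325 1; -253/325 204/325 2; 0 0 1]
T4·…·T1 = [102/325 253/650 1/2; -506/325 408/325 4; 0 0 1]
T5·…·T1 = [-102/325 -253/650 -1/2; -506/325 408/325 4; 0 0 1]
det M = -1; M⁻¹ = [-408/325 -253/650 302/325; -506/325 102/325 -661/325; 0 0 1]
M⁻¹ · (291/2600, 3581/325)ᵀ = (-7/2, 5/4)ᵀ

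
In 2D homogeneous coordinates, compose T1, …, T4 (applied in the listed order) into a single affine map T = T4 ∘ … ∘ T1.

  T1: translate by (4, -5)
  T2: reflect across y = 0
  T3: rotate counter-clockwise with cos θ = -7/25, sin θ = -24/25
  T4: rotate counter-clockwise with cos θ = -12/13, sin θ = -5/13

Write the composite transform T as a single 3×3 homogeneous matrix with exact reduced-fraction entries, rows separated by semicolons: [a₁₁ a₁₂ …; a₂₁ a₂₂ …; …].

T = [-36/325 323/325 -1759/325; 323/325 36/325 1112/325; 0 0 1]

T1 = [1 0 4; 0 1 -5; 0 0 1]
T2·T1 = [1 0 4; 0 -1 5; 0 0 1]
T3·…·T1 = [-7/25 -24/25 92/25; -24/25 7/25 -131/25; 0 0 1]
T4·…·T1 = [-36/325 323/325 -1759/325; 323/325 36/325 1112/325; 0 0 1]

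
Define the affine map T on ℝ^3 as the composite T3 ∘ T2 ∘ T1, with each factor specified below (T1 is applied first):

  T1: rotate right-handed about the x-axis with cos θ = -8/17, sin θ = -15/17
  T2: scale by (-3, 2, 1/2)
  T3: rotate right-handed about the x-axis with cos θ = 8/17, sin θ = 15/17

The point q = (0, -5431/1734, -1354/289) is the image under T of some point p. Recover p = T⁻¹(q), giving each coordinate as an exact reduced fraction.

T1 = [1 0 0 0; 0 -8/17 15/17 0; 0 -15/17 -8/17 0; 0 0 0 1]
T2·T1 = [-3 0 0 0; 0 -16/17 30/17 0; 0 -15/34 -4/17 0; 0 0 0 1]
T3·…·T1 = [-3 0 0 0; 0 -31/578 300/289 0; 0 -300/289 418/289 0; 0 0 0 1]
det M = -3; M⁻¹ = [-1/3 0 0 0; 0 418/289 -300/289 0; 0 300/289 -31/578 0; 0 0 0 1]
M⁻¹ · (0, -5431/1734, -1354/289)ᵀ = (0, 1/3, -3)ᵀ

p = (0, 1/3, -3)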